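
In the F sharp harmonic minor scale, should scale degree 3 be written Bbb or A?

A

Each scale degree takes a distinct letter name. Degree 3 of a scale on F must use the letter A.
A and Bbb are enharmonically the same pitch, but only A uses the letter A, so it is the correct spelling here.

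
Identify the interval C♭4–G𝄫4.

diminished fifth

The letter names run C→G, a span of 4 letter steps, so the interval is some kind of fifth.
Cb to Gbb is 6 semitones. A perfect fifth is 7, so 6 makes it diminished.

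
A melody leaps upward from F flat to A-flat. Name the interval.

Counting letters F–G–A gives a third.
Fb→Ab = 4 semitones, exactly the major third.

major third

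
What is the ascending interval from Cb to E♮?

augmented third

The letter names run C→E, a span of 2 letter steps, so the interval is some kind of third.
Cb to E is 5 semitones. A major third is 4, so 5 makes it augmented.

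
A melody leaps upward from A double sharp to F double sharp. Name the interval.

minor sixth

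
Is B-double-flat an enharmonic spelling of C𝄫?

Two spellings are enharmonically equivalent only if they share a pitch class.
Here Bbb → 9, Cbb → 10; 9 ≠ 10, so they are not.

No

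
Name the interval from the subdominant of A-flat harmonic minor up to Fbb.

diminished third

The subdominant of Ab harmonic minor is Db.
Db up to Fbb: letters D→F make it a third; 2 semitones makes it diminished.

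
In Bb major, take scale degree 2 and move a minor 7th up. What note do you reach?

Bb

Scale degree 2 of Bb major is C.
A minor seventh (10 semitones) above C lands on the letter B, giving Bb.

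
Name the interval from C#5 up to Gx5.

augmented fifth

The letter names run C→G, a span of 4 letter steps, so the interval is some kind of fifth.
C# to G## is 8 semitones. A perfect fifth is 7, so 8 makes it augmented.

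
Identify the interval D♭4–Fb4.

The letter names run D→F, a span of 2 letter steps, so the interval is some kind of third.
Db to Fb is 3 semitones. A major third is 4, so 3 makes it minor.

minor third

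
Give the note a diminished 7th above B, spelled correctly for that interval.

Ab

B up a major seventh is A#, so the target letter is A.
From B, a diminished seventh is 9 semitones up: Ab.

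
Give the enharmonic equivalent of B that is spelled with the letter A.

A##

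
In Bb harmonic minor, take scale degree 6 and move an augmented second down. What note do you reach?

Scale degree 6 of Bb harmonic minor is Gb.
An augmented second (3 semitones) below Gb lands on the letter F, giving Fbb.

Fbb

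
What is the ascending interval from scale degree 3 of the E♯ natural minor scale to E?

minor sixth

Scale degree 3 of E# natural minor is G#.
G# up to E: letters G→E make it a sixth; 8 semitones makes it minor.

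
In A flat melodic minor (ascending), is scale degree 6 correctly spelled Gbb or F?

Each scale degree takes a distinct letter name. Degree 6 of a scale on A must use the letter F.
F and Gbb are enharmonically the same pitch, but only F uses the letter F, so it is the correct spelling here.

F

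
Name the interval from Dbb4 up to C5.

The letter names run D→C, a span of 6 letter steps, so the interval is some kind of seventh.
Dbb to C is 12 semitones. A major seventh is 11, so 12 makes it augmented.

augmented seventh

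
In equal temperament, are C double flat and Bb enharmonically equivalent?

Cbb = pitch class 10 and Bb = pitch class 10 — the same pitch class, so they are enharmonic equivalents.

Yes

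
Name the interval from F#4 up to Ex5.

augmented seventh

Counting letters F–G–A–B–C–D–E gives a seventh.
F#→E## = 12 semitones, 1 wider than the major seventh (11), so augmented.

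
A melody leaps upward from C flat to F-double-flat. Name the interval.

diminished fourth

The letter names run C→F, a span of 3 letter steps, so the interval is some kind of fourth.
Cb to Fbb is 4 semitones. A perfect fourth is 5, so 4 makes it diminished.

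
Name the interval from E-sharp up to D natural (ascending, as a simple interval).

The letter names run E→D, a span of 6 letter steps, so the interval is some kind of seventh.
E# to D is 9 semitones. A major seventh is 11, so 9 makes it diminished.

diminished seventh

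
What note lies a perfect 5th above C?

A fifth above C lands on the letter G.
A perfect fifth spans 7 semitones, so C moves to pitch class 7. On the letter G that is G.

G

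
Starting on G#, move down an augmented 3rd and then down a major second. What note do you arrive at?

An augmented third down from G# is Eb (letter E, 5 semitones down).
A major second down from Eb is Db (letter D, 2 semitones down).

Db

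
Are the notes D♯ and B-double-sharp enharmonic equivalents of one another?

No

D# is pitch class 3; B## is pitch class 1.
The pitch classes differ (3 vs. 1), so they are not enharmonic equivalents.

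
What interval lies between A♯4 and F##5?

major sixth

Counting letters A–B–C–D–E–F gives a sixth.
A#→F## = 9 semitones, exactly the major sixth.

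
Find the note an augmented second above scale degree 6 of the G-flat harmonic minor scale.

F

Scale degree 6 of Gb harmonic minor is Ebb.
An augmented second (3 semitones) above Ebb lands on the letter F, giving F.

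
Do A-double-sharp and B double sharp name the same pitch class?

No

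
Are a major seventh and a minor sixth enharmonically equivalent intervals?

A major seventh spans 11 semitones; a minor sixth spans 8.
The spans differ, so they are not enharmonic equivalents.

No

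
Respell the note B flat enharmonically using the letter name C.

Plain C sits 2 semitones above Bb, so on the letter C the same pitch needs a double flat: Cbb.

Cbb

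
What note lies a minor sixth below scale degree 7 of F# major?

G##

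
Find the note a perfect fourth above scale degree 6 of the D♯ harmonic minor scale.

E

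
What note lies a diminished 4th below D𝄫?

Ab

A fourth below D lands on the letter A.
A diminished fourth spans 4 semitones, so Dbb moves to pitch class 8. On the letter A that is Ab.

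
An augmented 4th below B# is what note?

F#

A fourth below B lands on the letter F.
An augmented fourth spans 6 semitones, so B# moves to pitch class 6. On the letter F that is F#.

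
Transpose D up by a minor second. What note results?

A second above D lands on the letter E.
A minor second spans 1 semitone, so D moves to pitch class 3. On the letter E that is Eb.

Eb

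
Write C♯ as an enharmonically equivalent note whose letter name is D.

Db

C# is pitch class 1. The letter D alone is pitch class 2.
To reach pitch class 1 from D requires an offset of -1 semitone, i.e. flat: Db.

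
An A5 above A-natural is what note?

E#

A fifth above A lands on the letter E.
An augmented fifth spans 8 semitones, so A moves to pitch class 5. On the letter E that is E#.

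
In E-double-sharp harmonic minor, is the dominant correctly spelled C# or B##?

B##

Each scale degree takes a distinct letter name. Degree 5 of a scale on E must use the letter B.
B## and C# are enharmonically the same pitch, but only B## uses the letter B, so it is the correct spelling here.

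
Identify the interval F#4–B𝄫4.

doubly diminished fourth

The letter names run F→B, a span of 3 letter steps, so the interval is some kind of fourth.
F# to Bbb is 3 semitones. A perfect fourth is 5, so 3 makes it doubly diminished.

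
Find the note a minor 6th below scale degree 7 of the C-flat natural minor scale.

Db

Scale degree 7 of Cb natural minor is Bbb.
A minor sixth (8 semitones) below Bbb lands on the letter D, giving Db.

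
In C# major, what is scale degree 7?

B#

Degree 7 takes the letter 6 steps above C, which is B.
In major, degree 7 sits 11 semitones above the tonic. C# + 11 semitones is pitch class 0, spelled on B as B#.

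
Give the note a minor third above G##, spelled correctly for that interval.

A third above G lands on the letter B.
A minor third spans 3 semitones, so G## moves to pitch class 0. On the letter B that is B#.

B#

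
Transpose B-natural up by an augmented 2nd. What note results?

C##

A second above B lands on the letter C.
An augmented second spans 3 semitones, so B moves to pitch class 2. On the letter C that is C##.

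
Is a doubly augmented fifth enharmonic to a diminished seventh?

Yes

A doubly augmented fifth spans 9 semitones; a diminished seventh spans 9.
They are enharmonically equivalent.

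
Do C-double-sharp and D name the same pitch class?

C## is pitch class 2; D is pitch class 2.
All spellings map to pitch class 2, so they are enharmonically equivalent.

Yes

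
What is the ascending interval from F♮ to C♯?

augmented fifth

The letter names run F→C, a span of 4 letter steps, so the interval is some kind of fifth.
F to C# is 8 semitones. A perfect fifth is 7, so 8 makes it augmented.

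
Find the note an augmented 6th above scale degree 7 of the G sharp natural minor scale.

D##

Scale degree 7 of G# natural minor is F#.
An augmented sixth (10 semitones) above F# lands on the letter D, giving D##.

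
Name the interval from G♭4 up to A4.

augmented second

Counting letters G–A gives a second.
Gb→A = 3 semitones, 1 wider than the major second (2), so augmented.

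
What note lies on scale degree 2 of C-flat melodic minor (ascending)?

Db

Degree 2 takes the letter 1 step above C, which is D.
In melodic minor (ascending), degree 2 sits 2 semitones above the tonic. Cb + 2 semitones is pitch class 1, spelled on D as Db.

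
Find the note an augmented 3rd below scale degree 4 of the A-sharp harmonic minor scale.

Bb

Scale degree 4 of A# harmonic minor is D#.
An augmented third (5 semitones) below D# lands on the letter B, giving Bb.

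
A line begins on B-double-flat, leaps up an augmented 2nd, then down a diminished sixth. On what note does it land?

An augmented second up from Bbb is C (letter C, 3 semitones up).
A diminished sixth down from C is E# (letter E, 7 semitones down).

E#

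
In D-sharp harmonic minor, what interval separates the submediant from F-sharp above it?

perfect fifth

The submediant of D# harmonic minor is B.
B up to F#: letters B→F make it a fifth; 7 semitones makes it perfect.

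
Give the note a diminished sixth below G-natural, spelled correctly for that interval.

A sixth below G lands on the letter B.
A diminished sixth spans 7 semitones, so G moves to pitch class 0. On the letter B that is B#.

B#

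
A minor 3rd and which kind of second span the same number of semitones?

A minor third spans 3 semitones.
A second spanning 3 semitones is augmented (the major second is 2).

augmented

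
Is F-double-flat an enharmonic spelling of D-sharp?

Yes

Fbb = pitch class 3 and D# = pitch class 3 — the same pitch class, so they are enharmonic equivalents.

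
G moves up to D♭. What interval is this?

diminished fifth

Counting letters G–A–B–C–D gives a fifth.
G→Db = 6 semitones, 1 narrower than the perfect fifth (7), so diminished.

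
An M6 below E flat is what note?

Gb

A sixth below E lands on the letter G.
A major sixth spans 9 semitones, so Eb moves to pitch class 6. On the letter G that is Gb.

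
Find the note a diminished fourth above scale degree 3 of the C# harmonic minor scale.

Scale degree 3 of C# harmonic minor is E.
A diminished fourth (4 semitones) above E lands on the letter A, giving Ab.

Ab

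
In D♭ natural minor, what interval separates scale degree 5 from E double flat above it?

diminished fifth

Scale degree 5 of Db natural minor is Ab.
Ab up to Ebb: letters A→E make it a fifth; 6 semitones makes it diminished.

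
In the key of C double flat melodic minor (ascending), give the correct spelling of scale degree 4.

Fbb

Degree 4 takes the letter 3 steps above C, which is F.
In melodic minor (ascending), degree 4 sits 5 semitones above the tonic. Cbb + 5 semitones is pitch class 3, spelled on F as Fbb.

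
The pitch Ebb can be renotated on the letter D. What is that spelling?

D

Ebb is pitch class 2. The letter D alone is pitch class 2.
Pitch class 2 on D needs no accidental: D.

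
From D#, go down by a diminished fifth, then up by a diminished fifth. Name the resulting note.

D#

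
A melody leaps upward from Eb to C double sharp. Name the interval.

doubly augmented sixth

The letter names run E→C, a span of 5 letter steps, so the interval is some kind of sixth.
Eb to C## is 11 semitones. A major sixth is 9, so 11 makes it doubly augmented.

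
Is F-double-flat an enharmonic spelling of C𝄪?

Two spellings are enharmonically equivalent only if they share a pitch class.
Here Fbb → 3, C## → 2; 2 ≠ 3, so they are not.

No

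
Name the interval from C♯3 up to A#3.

Counting letters C–D–E–F–G–A gives a sixth.
C#→A# = 9 semitones, exactly the major sixth.

major sixth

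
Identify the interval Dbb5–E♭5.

augmented second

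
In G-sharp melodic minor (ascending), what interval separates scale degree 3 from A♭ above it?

diminished seventh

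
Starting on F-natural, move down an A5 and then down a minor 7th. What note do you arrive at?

An augmented fifth down from F is Bbb (letter B, 8 semitones down).
A minor seventh down from Bbb is Cb (letter C, 10 semitones down).

Cb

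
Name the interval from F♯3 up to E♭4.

diminished seventh

Counting letters F–G–A–B–C–D–E gives a seventh.
F#→Eb = 9 semitones, 2 narrower than the major seventh (11), so diminished.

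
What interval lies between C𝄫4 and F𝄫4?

perfect fourth

The letter names run C→F, a span of 3 letter steps, so the interval is some kind of fourth.
Cbb to Fbb is 5 semitones. A perfect fourth is 5, so 5 makes it perfect.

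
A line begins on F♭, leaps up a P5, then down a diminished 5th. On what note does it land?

F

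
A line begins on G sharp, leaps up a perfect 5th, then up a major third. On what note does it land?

F##

A perfect fifth up from G# is D# (letter D, 7 semitones up).
A major third up from D# is F## (letter F, 4 semitones up).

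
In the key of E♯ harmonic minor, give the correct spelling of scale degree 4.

Degree 4 takes the letter 3 steps above E, which is A.
In harmonic minor, degree 4 sits 5 semitones above the tonic. E# + 5 semitones is pitch class 10, spelled on A as A#.

A#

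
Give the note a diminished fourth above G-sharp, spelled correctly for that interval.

C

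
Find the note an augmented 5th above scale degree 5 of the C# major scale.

D##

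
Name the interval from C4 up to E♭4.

Counting letters C–D–E gives a third.
C→Eb = 3 semitones, 1 narrower than the major third (4), so minor.

minor third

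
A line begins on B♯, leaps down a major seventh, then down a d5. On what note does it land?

A major seventh down from B# is C# (letter C, 11 semitones down).
A diminished fifth down from C# is F## (letter F, 6 semitones down).

F##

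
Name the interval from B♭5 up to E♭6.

perfect fourth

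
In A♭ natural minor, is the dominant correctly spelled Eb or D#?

Each scale degree takes a distinct letter name. Degree 5 of a scale on A must use the letter E.
Eb and D# are enharmonically the same pitch, but only Eb uses the letter E, so it is the correct spelling here.

Eb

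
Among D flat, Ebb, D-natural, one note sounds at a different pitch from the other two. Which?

In 12-tone equal temperament, enharmonic equivalents share a pitch class. Db is pitch class 1; Ebb is pitch class 2; D is pitch class 2.
Ebb and D share pitch class 2, while Db is pitch class 1.

Db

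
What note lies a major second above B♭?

C

B up a major second is C#, so the target letter is C.
From Bb, a major second is 2 semitones up: C.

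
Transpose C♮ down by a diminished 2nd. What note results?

B#

A second below C lands on the letter B.
A diminished second spans 0 semitones, so C moves to pitch class 0. On the letter B that is B#.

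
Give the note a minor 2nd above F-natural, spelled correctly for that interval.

F up a major second is G, so the target letter is G.
From F, a minor second is 1 semitone up: Gb.

Gb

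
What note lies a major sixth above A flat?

F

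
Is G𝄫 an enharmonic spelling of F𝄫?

Two spellings are enharmonically equivalent only if they share a pitch class.
Here Gbb → 5, Fbb → 3; 3 ≠ 5, so they are not.

No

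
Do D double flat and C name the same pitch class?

Dbb is pitch class 0; C is pitch class 0.
All spellings map to pitch class 0, so they are enharmonically equivalent.

Yes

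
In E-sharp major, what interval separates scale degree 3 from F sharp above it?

diminished seventh

Scale degree 3 of E# major is G##.
G## up to F#: letters G→F make it a seventh; 9 semitones makes it diminished.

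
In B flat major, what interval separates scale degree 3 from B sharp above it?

augmented sixth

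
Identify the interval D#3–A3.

diminished fifth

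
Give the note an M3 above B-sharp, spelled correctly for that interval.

D##

B up a major third is D#, so the target letter is D.
From B#, a major third is 4 semitones up: D##.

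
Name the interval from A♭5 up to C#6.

augmented third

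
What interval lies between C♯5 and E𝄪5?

augmented third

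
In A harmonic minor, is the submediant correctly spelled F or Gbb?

F

Each scale degree takes a distinct letter name. Degree 6 of a scale on A must use the letter F.
F and Gbb are enharmonically the same pitch, but only F uses the letter F, so it is the correct spelling here.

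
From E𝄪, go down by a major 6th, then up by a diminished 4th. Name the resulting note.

C#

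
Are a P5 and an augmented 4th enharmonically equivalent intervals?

No

A perfect fifth spans 7 semitones; an augmented fourth spans 6.
The spans differ, so they are not enharmonic equivalents.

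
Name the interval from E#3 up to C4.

Counting letters E–F–G–A–B–C gives a sixth.
E#→C = 7 semitones, 2 narrower than the major sixth (9), so diminished.

diminished sixth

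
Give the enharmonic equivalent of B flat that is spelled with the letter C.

Cbb

Bb is pitch class 10. The letter C alone is pitch class 0.
To reach pitch class 10 from C requires an offset of -2 semitones, i.e. double flat: Cbb.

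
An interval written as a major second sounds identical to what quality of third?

diminished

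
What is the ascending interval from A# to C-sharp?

minor third

The letter names run A→C, a span of 2 letter steps, so the interval is some kind of third.
A# to C# is 3 semitones. A major third is 4, so 3 makes it minor.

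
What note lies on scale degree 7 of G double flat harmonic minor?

Degree 7 takes the letter 6 steps above G, which is F.
In harmonic minor, degree 7 sits 11 semitones above the tonic. Gbb + 11 semitones is pitch class 4, spelled on F as Fb.

Fb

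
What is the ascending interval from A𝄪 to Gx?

minor seventh

The letter names run A→G, a span of 6 letter steps, so the interval is some kind of seventh.
A## to G## is 10 semitones. A major seventh is 11, so 10 makes it minor.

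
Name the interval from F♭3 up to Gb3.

major second

The letter names run F→G, a span of 1 letter step, so the interval is some kind of second.
Fb to Gb is 2 semitones. A major second is 2, so 2 makes it major.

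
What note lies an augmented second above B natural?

B up a major second is C#, so the target letter is C.
From B, an augmented second is 3 semitones up: C##.

C##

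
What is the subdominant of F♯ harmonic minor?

The F# harmonic minor scale runs F# G# A B C# D E#.
Degree 4 is B.

B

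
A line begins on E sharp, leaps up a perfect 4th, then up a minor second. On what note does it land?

B

A perfect fourth up from E# is A# (letter A, 5 semitones up).
A minor second up from A# is B (letter B, 1 semitone up).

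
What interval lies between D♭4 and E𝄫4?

Counting letters D–E gives a second.
Db→Ebb = 1 semitone, 1 narrower than the major second (2), so minor.

minor second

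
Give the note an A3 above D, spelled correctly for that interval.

A third above D lands on the letter F.
An augmented third spans 5 semitones, so D moves to pitch class 7. On the letter F that is F##.

F##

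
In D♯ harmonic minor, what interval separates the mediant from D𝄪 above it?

The mediant of D# harmonic minor is F#.
F# up to D##: letters F→D make it a sixth; 10 semitones makes it augmented.

augmented sixth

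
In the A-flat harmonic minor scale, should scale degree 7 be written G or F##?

G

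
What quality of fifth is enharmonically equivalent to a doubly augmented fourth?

perfect

A doubly augmented fourth spans 7 semitones.
A fifth spanning 7 semitones is perfect (the perfect fifth is 7).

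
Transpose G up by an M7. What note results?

F#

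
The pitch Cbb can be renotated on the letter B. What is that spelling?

Bb

Plain B sits 1 semitone above Cbb, so on the letter B the same pitch needs a flat: Bb.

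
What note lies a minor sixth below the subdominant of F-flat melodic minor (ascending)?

Db

The subdominant of Fb melodic minor (ascending) is Bbb.
A minor sixth (8 semitones) below Bbb lands on the letter D, giving Db.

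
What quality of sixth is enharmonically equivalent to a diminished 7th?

major

A diminished seventh spans 9 semitones.
A sixth spanning 9 semitones is major (the major sixth is 9).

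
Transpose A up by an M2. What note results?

B

A second above A lands on the letter B.
A major second spans 2 semitones, so A moves to pitch class 11. On the letter B that is B.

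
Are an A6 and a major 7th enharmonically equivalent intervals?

No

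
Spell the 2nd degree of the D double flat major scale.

The Dbb major scale runs Dbb Ebb Fb Gbb Abb Bbb Cb.
Degree 2 is Ebb.

Ebb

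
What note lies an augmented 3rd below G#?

Eb

A third below G lands on the letter E.
An augmented third spans 5 semitones, so G# moves to pitch class 3. On the letter E that is Eb.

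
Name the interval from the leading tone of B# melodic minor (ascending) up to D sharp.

The leading tone of B# melodic minor (ascending) is A##.
A## up to D#: letters A→D make it a fourth; 4 semitones makes it diminished.

diminished fourth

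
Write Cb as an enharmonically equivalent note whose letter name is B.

B

Cb is pitch class 11. The letter B alone is pitch class 11.
Pitch class 11 on B needs no accidental: B.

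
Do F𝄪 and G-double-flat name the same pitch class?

F## is pitch class 7; Gbb is pitch class 5.
The pitch classes differ (7 vs. 5), so they are not enharmonic equivalents.

No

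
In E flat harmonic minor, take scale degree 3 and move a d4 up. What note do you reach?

Scale degree 3 of Eb harmonic minor is Gb.
A diminished fourth (4 semitones) above Gb lands on the letter C, giving Cbb.

Cbb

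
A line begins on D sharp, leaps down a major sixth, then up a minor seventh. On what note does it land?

A major sixth down from D# is F# (letter F, 9 semitones down).
A minor seventh up from F# is E (letter E, 10 semitones up).

E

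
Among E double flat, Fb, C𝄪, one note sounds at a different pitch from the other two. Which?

Fb

In 12-tone equal temperament, enharmonic equivalents share a pitch class. Ebb is pitch class 2; Fb is pitch class 4; C## is pitch class 2.
Ebb and C## share pitch class 2, while Fb is pitch class 4.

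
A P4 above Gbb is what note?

Cbb

A fourth above G lands on the letter C.
A perfect fourth spans 5 semitones, so Gbb moves to pitch class 10. On the letter C that is Cbb.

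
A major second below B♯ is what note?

A#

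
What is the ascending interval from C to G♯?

Counting letters C–D–E–F–G gives a fifth.
C→G# = 8 semitones, 1 wider than the perfect fifth (7), so augmented.

augmented fifth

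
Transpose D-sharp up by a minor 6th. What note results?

D up a major sixth is B, so the target letter is B.
From D#, a minor sixth is 8 semitones up: B.

B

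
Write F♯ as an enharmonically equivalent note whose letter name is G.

Plain G sits 1 semitone above F#, so on the letter G the same pitch needs a flat: Gb.

Gb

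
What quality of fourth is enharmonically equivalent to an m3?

doubly diminished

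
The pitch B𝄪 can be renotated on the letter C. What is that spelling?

C#

Plain C sits 1 semitone below B##, so on the letter C the same pitch needs a sharp: C#.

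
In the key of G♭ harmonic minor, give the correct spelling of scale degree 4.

Cb

The Gb harmonic minor scale runs Gb Ab Bbb Cb Db Ebb F.
Degree 4 is Cb.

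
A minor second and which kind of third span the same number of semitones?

A minor second spans 1 semitone.
A third spanning 1 semitone is doubly diminished (the major third is 4).

doubly diminished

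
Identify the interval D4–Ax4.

The letter names run D→A, a span of 4 letter steps, so the interval is some kind of fifth.
D to A## is 9 semitones. A perfect fifth is 7, so 9 makes it doubly augmented.

doubly augmented fifth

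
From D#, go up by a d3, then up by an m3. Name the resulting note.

Ab

A diminished third up from D# is F (letter F, 2 semitones up).
A minor third up from F is Ab (letter A, 3 semitones up).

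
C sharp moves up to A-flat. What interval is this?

Counting letters C–D–E–F–G–A gives a sixth.
C#→Ab = 7 semitones, 2 narrower than the major sixth (9), so diminished.

diminished sixth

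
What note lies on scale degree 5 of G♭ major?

Degree 5 takes the letter 4 steps above G, which is D.
In major, degree 5 sits 7 semitones above the tonic. Gb + 7 semitones is pitch class 1, spelled on D as Db.

Db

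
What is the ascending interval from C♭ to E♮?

augmented third

Counting letters C–D–E gives a third.
Cb→E = 5 semitones, 1 wider than the major third (4), so augmented.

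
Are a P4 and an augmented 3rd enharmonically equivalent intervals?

Yes

A perfect fourth spans 5 semitones; an augmented third spans 5.
They are enharmonically equivalent.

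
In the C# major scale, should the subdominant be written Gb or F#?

F#

Each scale degree takes a distinct letter name. Degree 4 of a scale on C must use the letter F.
F# and Gb are enharmonically the same pitch, but only F# uses the letter F, so it is the correct spelling here.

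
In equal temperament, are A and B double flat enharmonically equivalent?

Yes

A = pitch class 9 and Bbb = pitch class 9 — the same pitch class, so they are enharmonic equivalents.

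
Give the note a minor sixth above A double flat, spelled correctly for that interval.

Fbb

A sixth above A lands on the letter F.
A minor sixth spans 8 semitones, so Abb moves to pitch class 3. On the letter F that is Fbb.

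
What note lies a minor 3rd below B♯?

G##

B down a major third is G, so the target letter is G.
From B#, a minor third is 3 semitones down: G##.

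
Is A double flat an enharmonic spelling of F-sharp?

Two spellings are enharmonically equivalent only if they share a pitch class.
Here Abb → 7, F# → 6; 6 ≠ 7, so they are not.

No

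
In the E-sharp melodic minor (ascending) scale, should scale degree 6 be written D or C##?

Each scale degree takes a distinct letter name. Degree 6 of a scale on E must use the letter C.
C## and D are enharmonically the same pitch, but only C## uses the letter C, so it is the correct spelling here.

C##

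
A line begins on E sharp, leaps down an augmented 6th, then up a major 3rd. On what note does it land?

An augmented sixth down from E# is G (letter G, 10 semitones down).
A major third up from G is B (letter B, 4 semitones up).

B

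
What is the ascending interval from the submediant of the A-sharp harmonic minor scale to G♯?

The submediant of A# harmonic minor is F#.
F# up to G#: letters F→G make it a second; 2 semitones makes it major.

major second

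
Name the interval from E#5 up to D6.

diminished seventh

Counting letters E–F–G–A–B–C–D gives a seventh.
E#→D = 9 semitones, 2 narrower than the major seventh (11), so diminished.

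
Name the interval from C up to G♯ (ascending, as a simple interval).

Counting letters C–D–E–F–G gives a fifth.
C→G# = 8 semitones, 1 wider than the perfect fifth (7), so augmented.

augmented fifth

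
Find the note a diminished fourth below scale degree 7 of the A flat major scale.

D#

Scale degree 7 of Ab major is G.
A diminished fourth (4 semitones) below G lands on the letter D, giving D#.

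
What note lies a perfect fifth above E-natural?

B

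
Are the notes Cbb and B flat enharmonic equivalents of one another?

Yes

Cbb is pitch class 10; Bb is pitch class 10.
All spellings map to pitch class 10, so they are enharmonically equivalent.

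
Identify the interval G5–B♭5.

Counting letters G–A–B gives a third.
G→Bb = 3 semitones, 1 narrower than the major third (4), so minor.

minor third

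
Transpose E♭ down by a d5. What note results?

A fifth below E lands on the letter A.
A diminished fifth spans 6 semitones, so Eb moves to pitch class 9. On the letter A that is A.

A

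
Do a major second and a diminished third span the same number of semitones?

A major second spans 2 semitones; a diminished third spans 2.
They are enharmonically equivalent.

Yes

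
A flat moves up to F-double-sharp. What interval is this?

doubly augmented sixth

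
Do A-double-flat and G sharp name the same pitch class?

Two spellings are enharmonically equivalent only if they share a pitch class.
Here Abb → 7, G# → 8; 7 ≠ 8, so they are not.

No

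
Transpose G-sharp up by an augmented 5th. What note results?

A fifth above G lands on the letter D.
An augmented fifth spans 8 semitones, so G# moves to pitch class 4. On the letter D that is D##.

D##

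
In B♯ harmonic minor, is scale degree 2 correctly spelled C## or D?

Each scale degree takes a distinct letter name. Degree 2 of a scale on B must use the letter C.
C## and D are enharmonically the same pitch, but only C## uses the letter C, so it is the correct spelling here.

C##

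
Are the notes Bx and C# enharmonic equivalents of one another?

Yes

B## = pitch class 1 and C# = pitch class 1 — the same pitch class, so they are enharmonic equivalents.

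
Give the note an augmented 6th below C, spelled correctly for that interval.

Ebb

C down a major sixth is Eb, so the target letter is E.
From C, an augmented sixth is 10 semitones down: Ebb.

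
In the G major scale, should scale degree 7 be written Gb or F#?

F#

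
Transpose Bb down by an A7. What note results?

Cbb

B down a major seventh is C, so the target letter is C.
From Bb, an augmented seventh is 12 semitones down: Cbb.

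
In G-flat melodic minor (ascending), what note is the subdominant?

Cb

Degree 4 takes the letter 3 steps above G, which is C.
In melodic minor (ascending), degree 4 sits 5 semitones above the tonic. Gb + 5 semitones is pitch class 11, spelled on C as Cb.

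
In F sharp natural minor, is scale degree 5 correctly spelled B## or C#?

C#

Each scale degree takes a distinct letter name. Degree 5 of a scale on F must use the letter C.
C# and B## are enharmonically the same pitch, but only C# uses the letter C, so it is the correct spelling here.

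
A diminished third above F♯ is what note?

Ab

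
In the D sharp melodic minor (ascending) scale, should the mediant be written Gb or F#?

Each scale degree takes a distinct letter name. Degree 3 of a scale on D must use the letter F.
F# and Gb are enharmonically the same pitch, but only F# uses the letter F, so it is the correct spelling here.

F#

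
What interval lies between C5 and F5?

perfect fourth

The letter names run C→F, a span of 3 letter steps, so the interval is some kind of fourth.
C to F is 5 semitones. A perfect fourth is 5, so 5 makes it perfect.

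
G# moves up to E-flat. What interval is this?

The letter names run G→E, a span of 5 letter steps, so the interval is some kind of sixth.
G# to Eb is 7 semitones. A major sixth is 9, so 7 makes it diminished.

diminished sixth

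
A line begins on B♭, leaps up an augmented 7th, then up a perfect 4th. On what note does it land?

D#

An augmented seventh up from Bb is A# (letter A, 12 semitones up).
A perfect fourth up from A# is D# (letter D, 5 semitones up).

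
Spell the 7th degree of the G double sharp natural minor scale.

The G## natural minor scale runs G## A## B# C## D## E# F##.
Degree 7 is F##.

F##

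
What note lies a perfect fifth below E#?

E down a perfect fifth is A, so the target letter is A.
From E#, a perfect fifth is 7 semitones down: A#.

A#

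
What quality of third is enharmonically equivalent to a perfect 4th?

augmented

A perfect fourth spans 5 semitones.
A third spanning 5 semitones is augmented (the major third is 4).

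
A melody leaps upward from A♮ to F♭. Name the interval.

diminished sixth

Counting letters A–B–C–D–E–F gives a sixth.
A→Fb = 7 semitones, 2 narrower than the major sixth (9), so diminished.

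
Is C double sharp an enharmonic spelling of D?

Yes

C## is pitch class 2; D is pitch class 2.
All spellings map to pitch class 2, so they are enharmonically equivalent.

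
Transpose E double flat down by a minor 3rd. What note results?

E down a major third is C, so the target letter is C.
From Ebb, a minor third is 3 semitones down: Cb.

Cb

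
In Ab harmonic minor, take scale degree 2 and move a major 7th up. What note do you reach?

Scale degree 2 of Ab harmonic minor is Bb.
A major seventh (11 semitones) above Bb lands on the letter A, giving A.

A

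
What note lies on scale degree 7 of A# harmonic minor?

Degree 7 takes the letter 6 steps above A, which is G.
In harmonic minor, degree 7 sits 11 semitones above the tonic. A# + 11 semitones is pitch class 9, spelled on G as G##.

G##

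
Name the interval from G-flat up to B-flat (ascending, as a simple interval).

major third

Counting letters G–A–B gives a third.
Gb→Bb = 4 semitones, exactly the major third.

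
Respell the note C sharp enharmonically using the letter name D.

Db

C# is pitch class 1. The letter D alone is pitch class 2.
To reach pitch class 1 from D requires an offset of -1 semitone, i.e. flat: Db.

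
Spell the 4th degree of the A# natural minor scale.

D#

Degree 4 takes the letter 3 steps above A, which is D.
In natural minor, degree 4 sits 5 semitones above the tonic. A# + 5 semitones is pitch class 3, spelled on D as D#.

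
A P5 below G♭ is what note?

Cb

A fifth below G lands on the letter C.
A perfect fifth spans 7 semitones, so Gb moves to pitch class 11. On the letter C that is Cb.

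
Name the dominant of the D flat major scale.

Ab

Degree 5 takes the letter 4 steps above D, which is A.
In major, degree 5 sits 7 semitones above the tonic. Db + 7 semitones is pitch class 8, spelled on A as Ab.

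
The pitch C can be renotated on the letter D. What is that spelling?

C is pitch class 0. The letter D alone is pitch class 2.
To reach pitch class 0 from D requires an offset of -2 semitones, i.e. double flat: Dbb.

Dbb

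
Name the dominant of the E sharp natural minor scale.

The E# natural minor scale runs E# F## G# A# B# C# D#.
Degree 5 is B#.

B#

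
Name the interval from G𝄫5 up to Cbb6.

Counting letters G–A–B–C gives a fourth.
Gbb→Cbb = 5 semitones, exactly the perfect fourth.

perfect fourth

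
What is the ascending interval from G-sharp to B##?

The letter names run G→B, a span of 2 letter steps, so the interval is some kind of third.
G# to B## is 5 semitones. A major third is 4, so 5 makes it augmented.

augmented third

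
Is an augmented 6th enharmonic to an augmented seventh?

An augmented sixth spans 10 semitones; an augmented seventh spans 12.
The spans differ, so they are not enharmonic equivalents.

No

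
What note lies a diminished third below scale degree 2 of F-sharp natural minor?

E##

Scale degree 2 of F# natural minor is G#.
A diminished third (2 semitones) below G# lands on the letter E, giving E##.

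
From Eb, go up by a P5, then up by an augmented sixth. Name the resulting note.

A perfect fifth up from Eb is Bb (letter B, 7 semitones up).
An augmented sixth up from Bb is G# (letter G, 10 semitones up).

G#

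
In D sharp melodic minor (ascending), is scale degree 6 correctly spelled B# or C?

B#

Each scale degree takes a distinct letter name. Degree 6 of a scale on D must use the letter B.
B# and C are enharmonically the same pitch, but only B# uses the letter B, so it is the correct spelling here.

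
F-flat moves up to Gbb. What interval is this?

The letter names run F→G, a span of 1 letter step, so the interval is some kind of second.
Fb to Gbb is 1 semitone. A major second is 2, so 1 makes it minor.

minor second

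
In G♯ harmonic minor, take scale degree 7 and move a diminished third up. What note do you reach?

A

Scale degree 7 of G# harmonic minor is F##.
A diminished third (2 semitones) above F## lands on the letter A, giving A.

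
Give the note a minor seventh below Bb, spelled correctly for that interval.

C

A seventh below B lands on the letter C.
A minor seventh spans 10 semitones, so Bb moves to pitch class 0. On the letter C that is C.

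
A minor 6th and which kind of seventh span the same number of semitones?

doubly diminished

A minor sixth spans 8 semitones.
A seventh spanning 8 semitones is doubly diminished (the major seventh is 11).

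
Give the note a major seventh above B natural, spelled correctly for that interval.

B up a major seventh is A#, so the target letter is A.
From B, a major seventh is 11 semitones up: A#.

A#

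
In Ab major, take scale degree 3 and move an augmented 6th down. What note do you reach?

Scale degree 3 of Ab major is C.
An augmented sixth (10 semitones) below C lands on the letter E, giving Ebb.

Ebb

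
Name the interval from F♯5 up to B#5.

augmented fourth

The letter names run F→B, a span of 3 letter steps, so the interval is some kind of fourth.
F# to B# is 6 semitones. A perfect fourth is 5, so 6 makes it augmented.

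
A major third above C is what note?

A third above C lands on the letter E.
A major third spans 4 semitones, so C moves to pitch class 4. On the letter E that is E.

E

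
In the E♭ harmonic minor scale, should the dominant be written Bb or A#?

Bb

Each scale degree takes a distinct letter name. Degree 5 of a scale on E must use the letter B.
Bb and A# are enharmonically the same pitch, but only Bb uses the letter B, so it is the correct spelling here.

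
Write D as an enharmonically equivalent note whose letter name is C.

D is pitch class 2. The letter C alone is pitch class 0.
To reach pitch class 2 from C requires an offset of +2 semitones, i.e. double sharp: C##.

C##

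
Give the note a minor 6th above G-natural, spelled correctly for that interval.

G up a major sixth is E, so the target letter is E.
From G, a minor sixth is 8 semitones up: Eb.

Eb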